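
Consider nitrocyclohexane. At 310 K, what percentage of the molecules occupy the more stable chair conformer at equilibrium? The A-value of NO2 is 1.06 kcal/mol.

84.8%

One chair has the nitro group axial (E = 1.06 kcal/mol) and the other has it equatorial (E = 0).
ΔG = 1.06 kcal/mol between the two chairs.
K = exp(ΔG/RT) with R = 1.987×10⁻³ kcal mol⁻¹ K⁻¹ and T = 310 K gives K ≈ 5.59.
Fraction in the lower-energy chair = K/(K+1) = 84.8%.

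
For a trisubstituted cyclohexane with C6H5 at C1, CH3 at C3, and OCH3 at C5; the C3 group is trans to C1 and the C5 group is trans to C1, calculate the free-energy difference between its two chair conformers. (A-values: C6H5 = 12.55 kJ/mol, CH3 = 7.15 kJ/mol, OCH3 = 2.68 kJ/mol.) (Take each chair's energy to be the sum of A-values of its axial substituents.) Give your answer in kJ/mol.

2.72 kJ/mol

Chair I (phenyl axial, methyl equatorial, methoxy equatorial): E = 12.55 kJ/mol.
Chair II (phenyl equatorial, methyl axial, methoxy axial): E = 9.83 kJ/mol.
ΔE = 12.55 − 9.83 = 2.72 kJ/mol; chair II is more stable.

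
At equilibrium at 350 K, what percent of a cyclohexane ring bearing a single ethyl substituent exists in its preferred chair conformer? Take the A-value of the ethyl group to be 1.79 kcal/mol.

One chair has the ethyl group axial (E = 1.79 kcal/mol) and the other has it equatorial (E = 0).
ΔG = 1.79 kcal/mol between the two chairs.
K = exp(ΔG/RT) with R = 1.987×10⁻³ kcal mol⁻¹ K⁻¹ and T = 350 K gives K ≈ 13.1.
Fraction in the lower-energy chair = K/(K+1) = 92.9%.

92.9%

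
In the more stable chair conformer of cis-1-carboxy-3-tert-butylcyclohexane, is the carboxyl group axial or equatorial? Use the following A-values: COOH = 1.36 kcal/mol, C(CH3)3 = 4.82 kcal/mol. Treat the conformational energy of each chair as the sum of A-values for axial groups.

equatorial

C1 and C3 have the same parity, so for the cis isomer the two substituents are e,e in one chair and a,a in the other.
Chair I (carboxyl axial, tert-butyl axial): E = 6.18 kcal/mol.
Chair II (carboxyl equatorial, tert-butyl equatorial): E = 0.00 kcal/mol.
Chair II is the more stable (lower-energy) conformer, and in that chair the carboxyl group is equatorial.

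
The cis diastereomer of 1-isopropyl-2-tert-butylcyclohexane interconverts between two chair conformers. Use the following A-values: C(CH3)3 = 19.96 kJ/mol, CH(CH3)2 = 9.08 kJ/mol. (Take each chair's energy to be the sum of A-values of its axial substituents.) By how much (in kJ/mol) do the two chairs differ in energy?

10.88 kJ/mol

C1 and C2 have opposite parity, so for the cis isomer the two substituents are one axial and one equatorial in each chair.
Chair I (tert-butyl axial, isopropyl equatorial): E = 19.96 kJ/mol.
Chair II (tert-butyl equatorial, isopropyl axial): E = 9.08 kJ/mol.
ΔE = 19.96 − 9.08 = 10.88 kJ/mol; chair II is more stable.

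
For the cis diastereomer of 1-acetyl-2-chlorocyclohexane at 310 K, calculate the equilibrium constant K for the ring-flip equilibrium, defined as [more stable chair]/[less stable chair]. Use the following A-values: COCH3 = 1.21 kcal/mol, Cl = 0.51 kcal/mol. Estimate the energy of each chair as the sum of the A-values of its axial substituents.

K ≈ 3.12

C1 and C2 have opposite parity, so for the cis isomer the two substituents are one axial and one equatorial in each chair.
Chair I (acetyl axial, chloro equatorial): E = 1.21 kcal/mol; chair II (acetyl equatorial, chloro axial): E = 0.51 kcal/mol.
ΔG = 0.70 kcal/mol between the two chairs.
K = exp(ΔG/RT) with R = 1.987×10⁻³ kcal mol⁻¹ K⁻¹ and T = 310 K gives K ≈ 3.12.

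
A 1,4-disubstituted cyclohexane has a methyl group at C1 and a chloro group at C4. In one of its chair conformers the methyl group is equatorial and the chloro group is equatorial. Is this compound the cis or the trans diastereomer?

C1 and C4 have opposite parity, so their axial bonds point in opposite directions.
With opposite-parity carbons, two substituents on the same face are one axial and one equatorial; opposite faces give both axial or both equatorial.
Here the groups are equatorial/equatorial → opposite face → trans.

trans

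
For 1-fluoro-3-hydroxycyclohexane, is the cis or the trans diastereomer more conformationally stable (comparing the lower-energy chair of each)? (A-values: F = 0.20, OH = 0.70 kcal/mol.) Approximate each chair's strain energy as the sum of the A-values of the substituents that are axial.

cis

At 1,3 positions (parity same): cis → (e,e or a,a); trans → (a,e or e,a).
Best chair for cis: E = 0.00 kcal/mol; best chair for trans: E = 0.20 kcal/mol.
The cis isomer is lower by 0.20 kcal/mol.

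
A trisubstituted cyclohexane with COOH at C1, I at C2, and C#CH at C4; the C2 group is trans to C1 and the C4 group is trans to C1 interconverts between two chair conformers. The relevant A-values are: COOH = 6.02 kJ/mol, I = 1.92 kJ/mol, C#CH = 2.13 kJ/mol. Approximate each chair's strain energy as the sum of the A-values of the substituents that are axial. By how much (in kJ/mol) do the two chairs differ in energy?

Chair I (carboxyl axial, iodo axial, ethynyl axial): E = 10.07 kJ/mol.
Chair II (carboxyl equatorial, iodo equatorial, ethynyl equatorial): E = 0.00 kJ/mol.
ΔE = 10.07 − 0.00 = 10.07 kJ/mol; chair II is more stable.

10.07 kJ/mol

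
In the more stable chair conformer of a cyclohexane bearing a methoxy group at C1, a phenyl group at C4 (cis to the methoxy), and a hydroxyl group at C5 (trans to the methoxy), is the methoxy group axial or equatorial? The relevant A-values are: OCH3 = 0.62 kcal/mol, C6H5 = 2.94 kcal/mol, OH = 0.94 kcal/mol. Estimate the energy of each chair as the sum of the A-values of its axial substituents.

axial

Chair I (methoxy axial, phenyl equatorial, hydroxyl equatorial): E = 0.62 kcal/mol.
Chair II (methoxy equatorial, phenyl axial, hydroxyl axial): E = 3.88 kcal/mol.
Chair I is the more stable (lower-energy) conformer, and in that chair the methoxy group is axial.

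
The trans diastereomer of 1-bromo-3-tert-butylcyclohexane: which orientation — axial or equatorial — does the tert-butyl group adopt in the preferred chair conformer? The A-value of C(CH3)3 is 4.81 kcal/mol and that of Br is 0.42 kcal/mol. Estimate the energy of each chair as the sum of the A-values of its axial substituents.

C1 and C3 have the same parity, so for the trans isomer the two substituents are one axial and one equatorial in each chair.
Chair I (tert-butyl axial, bromo equatorial): E = 4.81 kcal/mol.
Chair II (tert-butyl equatorial, bromo axial): E = 0.42 kcal/mol.
Chair II is the more stable (lower-energy) conformer, and in that chair the tert-butyl group is equatorial.

equatorial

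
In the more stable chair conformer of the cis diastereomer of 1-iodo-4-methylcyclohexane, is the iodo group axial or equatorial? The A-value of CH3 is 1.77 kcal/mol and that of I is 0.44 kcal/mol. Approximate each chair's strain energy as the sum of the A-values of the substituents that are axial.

C1 and C4 have opposite parity, so for the cis isomer the two substituents are one axial and one equatorial in each chair.
Chair I (methyl axial, iodo equatorial): E = 1.77 kcal/mol.
Chair II (methyl equatorial, iodo axial): E = 0.44 kcal/mol.
Chair II is the more stable (lower-energy) conformer, and in that chair the iodo group is axial.

axial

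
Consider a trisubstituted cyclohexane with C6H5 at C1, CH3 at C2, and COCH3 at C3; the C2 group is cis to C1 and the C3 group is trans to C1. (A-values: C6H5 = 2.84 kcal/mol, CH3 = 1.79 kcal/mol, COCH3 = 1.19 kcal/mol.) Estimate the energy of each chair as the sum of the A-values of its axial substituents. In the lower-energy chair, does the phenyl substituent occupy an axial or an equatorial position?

axial

Chair I (phenyl axial, methyl equatorial, acetyl equatorial): E = 2.84 kcal/mol.
Chair II (phenyl equatorial, methyl axial, acetyl axial): E = 2.98 kcal/mol.
Chair I is the more stable (lower-energy) conformer, and in that chair the phenyl group is axial.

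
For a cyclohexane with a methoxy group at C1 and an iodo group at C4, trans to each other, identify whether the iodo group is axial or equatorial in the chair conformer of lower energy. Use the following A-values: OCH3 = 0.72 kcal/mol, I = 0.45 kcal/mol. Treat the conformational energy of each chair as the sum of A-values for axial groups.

C1 and C4 have opposite parity, so for the trans isomer the two substituents are e,e in one chair and a,a in the other.
Chair I (methoxy axial, iodo axial): E = 1.17 kcal/mol.
Chair II (methoxy equatorial, iodo equatorial): E = 0.00 kcal/mol.
Chair II is the more stable (lower-energy) conformer, and in that chair the iodo group is equatorial.

equatorial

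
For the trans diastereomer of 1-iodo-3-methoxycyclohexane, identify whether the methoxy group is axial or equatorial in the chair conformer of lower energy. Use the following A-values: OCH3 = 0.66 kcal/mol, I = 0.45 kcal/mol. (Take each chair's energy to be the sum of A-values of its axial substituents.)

equatorial

C1 and C3 have the same parity, so for the trans isomer the two substituents are one axial and one equatorial in each chair.
Chair I (methoxy axial, iodo equatorial): E = 0.66 kcal/mol.
Chair II (methoxy equatorial, iodo axial): E = 0.45 kcal/mol.
Chair II is the more stable (lower-energy) conformer, and in that chair the methoxy group is equatorial.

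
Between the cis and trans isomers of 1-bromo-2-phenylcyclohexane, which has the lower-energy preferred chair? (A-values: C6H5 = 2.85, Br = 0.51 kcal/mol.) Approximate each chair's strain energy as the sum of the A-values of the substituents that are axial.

At 1,2 positions (parity opposite): cis → (a,e or e,a); trans → (e,e or a,a).
Best chair for cis: E = 0.51 kcal/mol; best chair for trans: E = 0.00 kcal/mol.
The trans isomer is lower by 0.51 kcal/mol.

trans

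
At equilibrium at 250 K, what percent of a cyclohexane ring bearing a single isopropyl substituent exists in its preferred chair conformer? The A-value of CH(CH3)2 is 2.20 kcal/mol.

98.8%

One chair has the isopropyl group axial (E = 2.20 kcal/mol) and the other has it equatorial (E = 0).
ΔG = 2.20 kcal/mol between the two chairs.
K = exp(ΔG/RT) with R = 1.987×10⁻³ kcal mol⁻¹ K⁻¹ and T = 250 K gives K ≈ 83.8.
Fraction in the lower-energy chair = K/(K+1) = 98.8%.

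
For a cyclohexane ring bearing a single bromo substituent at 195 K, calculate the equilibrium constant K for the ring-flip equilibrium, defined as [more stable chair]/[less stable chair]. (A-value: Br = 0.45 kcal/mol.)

K ≈ 3.19

One chair has the bromo group axial (E = 0.45 kcal/mol) and the other has it equatorial (E = 0).
ΔG = 0.45 kcal/mol between the two chairs.
K = exp(ΔG/RT) with R = 1.987×10⁻³ kcal mol⁻¹ K⁻¹ and T = 195 K gives K ≈ 3.19.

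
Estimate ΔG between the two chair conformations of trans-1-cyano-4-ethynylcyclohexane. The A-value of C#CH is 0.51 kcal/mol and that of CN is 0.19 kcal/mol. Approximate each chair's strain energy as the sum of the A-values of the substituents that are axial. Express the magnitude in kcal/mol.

0.70 kcal/mol

C1 and C4 have opposite parity, so for the trans isomer the two substituents are e,e in one chair and a,a in the other.
Chair I (ethynyl axial, cyano axial): E = 0.70 kcal/mol.
Chair II (ethynyl equatorial, cyano equatorial): E = 0.00 kcal/mol.
ΔE = 0.70 − 0.00 = 0.70 kcal/mol; chair II is more stable.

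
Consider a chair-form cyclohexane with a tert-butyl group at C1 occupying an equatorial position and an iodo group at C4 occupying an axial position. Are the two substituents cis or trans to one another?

cis

C1 and C4 have opposite parity, so their axial bonds point in opposite directions.
With opposite-parity carbons, two substituents on the same face are one axial and one equatorial; opposite faces give both axial or both equatorial.
Here the groups are equatorial/axial → same face → cis.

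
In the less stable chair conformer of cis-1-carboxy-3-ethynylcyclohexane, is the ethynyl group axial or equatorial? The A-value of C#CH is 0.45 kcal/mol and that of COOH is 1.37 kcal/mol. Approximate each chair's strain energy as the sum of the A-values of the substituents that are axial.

C1 and C3 have the same parity, so for the cis isomer the two substituents are e,e in one chair and a,a in the other.
Chair I (ethynyl axial, carboxyl axial): E = 1.82 kcal/mol.
Chair II (ethynyl equatorial, carboxyl equatorial): E = 0.00 kcal/mol.
Chair I is the less stable (higher-energy) conformer, and in that chair the ethynyl group is axial.

axial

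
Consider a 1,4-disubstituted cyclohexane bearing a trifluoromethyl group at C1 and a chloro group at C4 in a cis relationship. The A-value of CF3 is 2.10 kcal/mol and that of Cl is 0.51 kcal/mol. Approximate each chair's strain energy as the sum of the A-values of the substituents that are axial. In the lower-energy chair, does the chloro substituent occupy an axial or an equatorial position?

C1 and C4 have opposite parity, so for the cis isomer the two substituents are one axial and one equatorial in each chair.
Chair I (trifluoromethyl axial, chloro equatorial): E = 2.10 kcal/mol.
Chair II (trifluoromethyl equatorial, chloro axial): E = 0.51 kcal/mol.
Chair II is the more stable (lower-energy) conformer, and in that chair the chloro group is axial.

axial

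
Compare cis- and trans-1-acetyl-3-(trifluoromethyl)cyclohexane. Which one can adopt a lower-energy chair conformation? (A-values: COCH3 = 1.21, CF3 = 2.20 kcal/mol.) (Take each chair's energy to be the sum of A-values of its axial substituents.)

At 1,3 positions (parity same): cis → (e,e or a,a); trans → (a,e or e,a).
Best chair for cis: E = 0.00 kcal/mol; best chair for trans: E = 1.21 kcal/mol.
The cis isomer is lower by 1.21 kcal/mol.

cis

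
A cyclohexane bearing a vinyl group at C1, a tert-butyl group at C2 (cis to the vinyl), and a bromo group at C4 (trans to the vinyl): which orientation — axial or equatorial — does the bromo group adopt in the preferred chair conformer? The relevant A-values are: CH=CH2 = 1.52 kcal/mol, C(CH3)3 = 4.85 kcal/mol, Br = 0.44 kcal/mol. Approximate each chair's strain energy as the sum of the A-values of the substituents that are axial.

Chair I (vinyl axial, tert-butyl equatorial, bromo axial): E = 1.96 kcal/mol.
Chair II (vinyl equatorial, tert-butyl axial, bromo equatorial): E = 4.85 kcal/mol.
Chair I is the more stable (lower-energy) conformer, and in that chair the bromo group is axial.

axial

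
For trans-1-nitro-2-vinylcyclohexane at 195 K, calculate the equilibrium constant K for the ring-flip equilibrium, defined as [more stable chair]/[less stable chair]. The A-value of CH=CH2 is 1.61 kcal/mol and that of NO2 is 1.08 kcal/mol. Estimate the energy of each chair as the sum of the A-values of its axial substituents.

C1 and C2 have opposite parity, so for the trans isomer the two substituents are e,e in one chair and a,a in the other.
Chair I (vinyl axial, nitro axial): E = 2.69 kcal/mol; chair II (vinyl equatorial, nitro equatorial): E = 0.00 kcal/mol.
ΔG = 2.69 kcal/mol between the two chairs.
K = exp(ΔG/RT) with R = 1.987×10⁻³ kcal mol⁻¹ K⁻¹ and T = 195 K gives K ≈ 1.04e+03.

K ≈ 1035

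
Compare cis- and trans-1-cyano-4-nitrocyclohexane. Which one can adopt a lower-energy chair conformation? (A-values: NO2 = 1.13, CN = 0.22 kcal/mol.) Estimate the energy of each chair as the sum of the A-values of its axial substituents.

At 1,4 positions (parity opposite): cis → (a,e or e,a); trans → (e,e or a,a).
Best chair for cis: E = 0.22 kcal/mol; best chair for trans: E = 0.00 kcal/mol.
The trans isomer is lower by 0.22 kcal/mol.

trans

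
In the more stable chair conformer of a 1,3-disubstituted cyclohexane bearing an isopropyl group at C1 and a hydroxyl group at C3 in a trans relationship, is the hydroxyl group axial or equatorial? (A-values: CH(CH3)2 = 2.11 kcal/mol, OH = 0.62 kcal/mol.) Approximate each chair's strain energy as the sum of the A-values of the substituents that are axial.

C1 and C3 have the same parity, so for the trans isomer the two substituents are one axial and one equatorial in each chair.
Chair I (isopropyl axial, hydroxyl equatorial): E = 2.11 kcal/mol.
Chair II (isopropyl equatorial, hydroxyl axial): E = 0.62 kcal/mol.
Chair II is the more stable (lower-energy) conformer, and in that chair the hydroxyl group is axial.

axial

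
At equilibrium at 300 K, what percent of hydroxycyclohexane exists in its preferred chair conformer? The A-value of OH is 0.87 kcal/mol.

One chair has the hydroxyl group axial (E = 0.87 kcal/mol) and the other has it equatorial (E = 0).
ΔG = 0.87 kcal/mol between the two chairs.
K = exp(ΔG/RT) with R = 1.987×10⁻³ kcal mol⁻¹ K⁻¹ and T = 300 K gives K ≈ 4.3.
Fraction in the lower-energy chair = K/(K+1) = 81.1%.

81.1%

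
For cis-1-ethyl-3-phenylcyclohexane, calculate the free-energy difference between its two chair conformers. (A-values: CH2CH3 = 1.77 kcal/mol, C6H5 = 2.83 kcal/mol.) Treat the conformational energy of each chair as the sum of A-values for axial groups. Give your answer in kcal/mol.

C1 and C3 have the same parity, so for the cis isomer the two substituents are e,e in one chair and a,a in the other.
Chair I (ethyl axial, phenyl axial): E = 4.60 kcal/mol.
Chair II (ethyl equatorial, phenyl equatorial): E = 0.00 kcal/mol.
ΔE = 4.60 − 0.00 = 4.60 kcal/mol; chair II is more stable.

4.60 kcal/mol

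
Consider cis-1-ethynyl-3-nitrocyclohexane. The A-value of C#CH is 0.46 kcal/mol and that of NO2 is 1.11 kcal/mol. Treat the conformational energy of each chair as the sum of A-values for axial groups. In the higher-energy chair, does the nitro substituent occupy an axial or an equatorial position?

axial

C1 and C3 have the same parity, so for the cis isomer the two substituents are e,e in one chair and a,a in the other.
Chair I (ethynyl axial, nitro axial): E = 1.57 kcal/mol.
Chair II (ethynyl equatorial, nitro equatorial): E = 0.00 kcal/mol.
Chair I is the less stable (higher-energy) conformer, and in that chair the nitro group is axial.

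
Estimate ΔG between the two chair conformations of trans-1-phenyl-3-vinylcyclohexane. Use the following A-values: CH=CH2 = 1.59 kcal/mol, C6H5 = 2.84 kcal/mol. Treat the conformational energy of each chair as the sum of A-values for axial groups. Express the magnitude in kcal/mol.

1.25 kcal/mol

C1 and C3 have the same parity, so for the trans isomer the two substituents are one axial and one equatorial in each chair.
Chair I (vinyl axial, phenyl equatorial): E = 1.59 kcal/mol.
Chair II (vinyl equatorial, phenyl axial): E = 2.84 kcal/mol.
ΔE = 2.84 − 1.59 = 1.25 kcal/mol; chair I is more stable.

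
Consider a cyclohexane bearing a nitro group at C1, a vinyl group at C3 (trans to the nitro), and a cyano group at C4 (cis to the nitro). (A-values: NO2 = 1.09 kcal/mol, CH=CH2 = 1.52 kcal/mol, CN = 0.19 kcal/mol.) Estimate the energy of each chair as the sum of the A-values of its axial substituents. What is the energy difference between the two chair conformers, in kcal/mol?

Chair I (nitro axial, vinyl equatorial, cyano equatorial): E = 1.09 kcal/mol.
Chair II (nitro equatorial, vinyl axial, cyano axial): E = 1.71 kcal/mol.
ΔE = 1.71 − 1.09 = 0.62 kcal/mol; chair I is more stable.

0.62 kcal/mol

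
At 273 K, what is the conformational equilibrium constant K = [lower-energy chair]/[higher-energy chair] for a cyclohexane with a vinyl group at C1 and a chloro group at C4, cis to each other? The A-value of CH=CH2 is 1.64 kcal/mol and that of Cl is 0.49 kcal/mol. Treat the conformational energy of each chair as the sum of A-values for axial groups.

C1 and C4 have opposite parity, so for the cis isomer the two substituents are one axial and one equatorial in each chair.
Chair I (vinyl axial, chloro equatorial): E = 1.64 kcal/mol; chair II (vinyl equatorial, chloro axial): E = 0.49 kcal/mol.
ΔG = 1.15 kcal/mol between the two chairs.
K = exp(ΔG/RT) with R = 1.987×10⁻³ kcal mol⁻¹ K⁻¹ and T = 273 K gives K ≈ 8.33.

K ≈ 8.33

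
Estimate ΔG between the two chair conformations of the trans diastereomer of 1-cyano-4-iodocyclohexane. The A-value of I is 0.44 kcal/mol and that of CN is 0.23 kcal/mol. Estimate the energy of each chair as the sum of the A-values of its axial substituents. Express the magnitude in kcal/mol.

C1 and C4 have opposite parity, so for the trans isomer the two substituents are e,e in one chair and a,a in the other.
Chair I (iodo axial, cyano axial): E = 0.67 kcal/mol.
Chair II (iodo equatorial, cyano equatorial): E = 0.00 kcal/mol.
ΔE = 0.67 − 0.00 = 0.67 kcal/mol; chair II is more stable.

0.67 kcal/mol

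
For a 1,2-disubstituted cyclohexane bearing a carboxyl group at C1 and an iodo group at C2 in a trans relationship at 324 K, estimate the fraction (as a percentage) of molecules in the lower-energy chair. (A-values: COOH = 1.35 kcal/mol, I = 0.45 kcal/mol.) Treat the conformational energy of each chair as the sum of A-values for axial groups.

C1 and C2 have opposite parity, so for the trans isomer the two substituents are e,e in one chair and a,a in the other.
Chair I (carboxyl axial, iodo axial): E = 1.80 kcal/mol; chair II (carboxyl equatorial, iodo equatorial): E = 0.00 kcal/mol.
ΔG = 1.80 kcal/mol between the two chairs.
K = exp(ΔG/RT) with R = 1.987×10⁻³ kcal mol⁻¹ K⁻¹ and T = 324 K gives K ≈ 16.4.
Fraction in the lower-energy chair = K/(K+1) = 94.2%.

94.2%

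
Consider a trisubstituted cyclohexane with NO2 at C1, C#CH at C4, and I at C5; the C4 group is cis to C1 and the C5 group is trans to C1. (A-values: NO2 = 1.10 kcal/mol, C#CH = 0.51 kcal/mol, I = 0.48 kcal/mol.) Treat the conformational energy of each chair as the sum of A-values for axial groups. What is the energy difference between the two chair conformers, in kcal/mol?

Chair I (nitro axial, ethynyl equatorial, iodo equatorial): E = 1.10 kcal/mol.
Chair II (nitro equatorial, ethynyl axial, iodo axial): E = 0.99 kcal/mol.
ΔE = 1.10 − 0.99 = 0.11 kcal/mol; chair II is more stable.

0.11 kcal/mol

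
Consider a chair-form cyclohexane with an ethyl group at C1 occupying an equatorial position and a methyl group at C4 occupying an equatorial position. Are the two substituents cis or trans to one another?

trans

C1 and C4 have opposite parity, so their axial bonds point in opposite directions.
With opposite-parity carbons, two substituents on the same face are one axial and one equatorial; opposite faces give both axial or both equatorial.
Here the groups are equatorial/equatorial → opposite face → trans.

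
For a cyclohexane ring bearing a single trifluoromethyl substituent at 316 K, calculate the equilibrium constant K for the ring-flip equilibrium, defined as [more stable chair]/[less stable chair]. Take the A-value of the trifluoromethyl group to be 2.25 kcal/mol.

One chair has the trifluoromethyl group axial (E = 2.25 kcal/mol) and the other has it equatorial (E = 0).
ΔG = 2.25 kcal/mol between the two chairs.
K = exp(ΔG/RT) with R = 1.987×10⁻³ kcal mol⁻¹ K⁻¹ and T = 316 K gives K ≈ 36.

K ≈ 36.0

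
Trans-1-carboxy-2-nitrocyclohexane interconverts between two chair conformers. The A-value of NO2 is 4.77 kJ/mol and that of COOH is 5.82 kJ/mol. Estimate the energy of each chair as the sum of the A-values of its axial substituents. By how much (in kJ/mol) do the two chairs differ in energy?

10.59 kJ/mol

C1 and C2 have opposite parity, so for the trans isomer the two substituents are e,e in one chair and a,a in the other.
Chair I (nitro axial, carboxyl axial): E = 10.59 kJ/mol.
Chair II (nitro equatorial, carboxyl equatorial): E = 0.00 kJ/mol.
ΔE = 10.59 − 0.00 = 10.59 kJ/mol; chair II is more stable.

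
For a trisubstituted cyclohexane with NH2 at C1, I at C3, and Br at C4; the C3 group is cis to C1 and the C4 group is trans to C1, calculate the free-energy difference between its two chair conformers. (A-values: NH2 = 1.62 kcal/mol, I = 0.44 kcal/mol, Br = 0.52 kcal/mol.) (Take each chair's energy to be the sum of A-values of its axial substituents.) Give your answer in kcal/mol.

Chair I (amino axial, iodo axial, bromo axial): E = 2.58 kcal/mol.
Chair II (amino equatorial, iodo equatorial, bromo equatorial): E = 0.00 kcal/mol.
ΔE = 2.58 − 0.00 = 2.58 kcal/mol; chair II is more stable.

2.58 kcal/mol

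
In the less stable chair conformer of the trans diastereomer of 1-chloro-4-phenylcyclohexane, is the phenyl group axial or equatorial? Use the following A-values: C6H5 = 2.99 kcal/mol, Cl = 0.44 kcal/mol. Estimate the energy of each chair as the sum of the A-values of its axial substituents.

axial

C1 and C4 have opposite parity, so for the trans isomer the two substituents are e,e in one chair and a,a in the other.
Chair I (phenyl axial, chloro axial): E = 3.43 kcal/mol.
Chair II (phenyl equatorial, chloro equatorial): E = 0.00 kcal/mol.
Chair I is the less stable (higher-energy) conformer, and in that chair the phenyl group is axial.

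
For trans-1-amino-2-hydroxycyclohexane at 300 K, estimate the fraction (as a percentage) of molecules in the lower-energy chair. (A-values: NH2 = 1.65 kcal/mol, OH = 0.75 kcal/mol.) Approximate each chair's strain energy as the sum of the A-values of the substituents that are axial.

C1 and C2 have opposite parity, so for the trans isomer the two substituents are e,e in one chair and a,a in the other.
Chair I (amino axial, hydroxyl axial): E = 2.40 kcal/mol; chair II (amino equatorial, hydroxyl equatorial): E = 0.00 kcal/mol.
ΔG = 2.40 kcal/mol between the two chairs.
K = exp(ΔG/RT) with R = 1.987×10⁻³ kcal mol⁻¹ K⁻¹ and T = 300 K gives K ≈ 56.
Fraction in the lower-energy chair = K/(K+1) = 98.2%.

98.2%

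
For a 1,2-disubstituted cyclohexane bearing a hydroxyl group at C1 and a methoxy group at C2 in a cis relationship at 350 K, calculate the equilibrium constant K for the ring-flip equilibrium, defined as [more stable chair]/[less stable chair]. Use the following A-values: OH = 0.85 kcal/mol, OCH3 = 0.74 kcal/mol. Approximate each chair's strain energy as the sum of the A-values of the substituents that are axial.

C1 and C2 have opposite parity, so for the cis isomer the two substituents are one axial and one equatorial in each chair.
Chair I (hydroxyl axial, methoxy equatorial): E = 0.85 kcal/mol; chair II (hydroxyl equatorial, methoxy axial): E = 0.74 kcal/mol.
ΔG = 0.11 kcal/mol between the two chairs.
K = exp(ΔG/RT) with R = 1.987×10⁻³ kcal mol⁻¹ K⁻¹ and T = 350 K gives K ≈ 1.17.

K ≈ 1.17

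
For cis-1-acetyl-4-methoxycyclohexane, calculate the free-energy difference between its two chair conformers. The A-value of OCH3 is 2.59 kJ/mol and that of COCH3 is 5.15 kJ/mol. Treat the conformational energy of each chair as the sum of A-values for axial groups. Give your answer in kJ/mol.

2.56 kJ/mol

C1 and C4 have opposite parity, so for the cis isomer the two substituents are one axial and one equatorial in each chair.
Chair I (methoxy axial, acetyl equatorial): E = 2.59 kJ/mol.
Chair II (methoxy equatorial, acetyl axial): E = 5.15 kJ/mol.
ΔE = 5.15 − 2.59 = 2.56 kJ/mol; chair I is more stable.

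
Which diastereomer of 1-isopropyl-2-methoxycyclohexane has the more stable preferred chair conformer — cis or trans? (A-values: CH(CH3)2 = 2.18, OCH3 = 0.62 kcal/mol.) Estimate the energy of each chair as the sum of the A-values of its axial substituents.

trans

At 1,2 positions (parity opposite): cis → (a,e or e,a); trans → (e,e or a,a).
Best chair for cis: E = 0.62 kcal/mol; best chair for trans: E = 0.00 kcal/mol.
The trans isomer is lower by 0.62 kcal/mol.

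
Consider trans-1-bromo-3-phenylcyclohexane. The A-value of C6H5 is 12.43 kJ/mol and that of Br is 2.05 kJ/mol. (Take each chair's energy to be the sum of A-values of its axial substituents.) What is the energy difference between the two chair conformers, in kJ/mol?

C1 and C3 have the same parity, so for the trans isomer the two substituents are one axial and one equatorial in each chair.
Chair I (phenyl axial, bromo equatorial): E = 12.43 kJ/mol.
Chair II (phenyl equatorial, bromo axial): E = 2.05 kJ/mol.
ΔE = 12.43 − 2.05 = 10.38 kJ/mol; chair II is more stable.

10.38 kJ/mol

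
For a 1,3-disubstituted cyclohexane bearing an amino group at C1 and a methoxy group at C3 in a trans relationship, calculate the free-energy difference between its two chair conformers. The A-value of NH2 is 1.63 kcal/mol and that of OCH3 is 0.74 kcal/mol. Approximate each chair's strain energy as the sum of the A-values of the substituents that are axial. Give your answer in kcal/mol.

0.89 kcal/mol

C1 and C3 have the same parity, so for the trans isomer the two substituents are one axial and one equatorial in each chair.
Chair I (amino axial, methoxy equatorial): E = 1.63 kcal/mol.
Chair II (amino equatorial, methoxy axial): E = 0.74 kcal/mol.
ΔE = 1.63 − 0.74 = 0.89 kcal/mol; chair II is more stable.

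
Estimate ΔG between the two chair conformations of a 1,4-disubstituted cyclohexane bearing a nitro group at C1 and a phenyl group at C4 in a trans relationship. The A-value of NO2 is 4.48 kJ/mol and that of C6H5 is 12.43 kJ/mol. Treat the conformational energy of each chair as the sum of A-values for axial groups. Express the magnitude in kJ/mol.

C1 and C4 have opposite parity, so for the trans isomer the two substituents are e,e in one chair and a,a in the other.
Chair I (nitro axial, phenyl axial): E = 16.91 kJ/mol.
Chair II (nitro equatorial, phenyl equatorial): E = 0.00 kJ/mol.
ΔE = 16.91 − 0.00 = 16.91 kJ/mol; chair II is more stable.

16.91 kJ/mol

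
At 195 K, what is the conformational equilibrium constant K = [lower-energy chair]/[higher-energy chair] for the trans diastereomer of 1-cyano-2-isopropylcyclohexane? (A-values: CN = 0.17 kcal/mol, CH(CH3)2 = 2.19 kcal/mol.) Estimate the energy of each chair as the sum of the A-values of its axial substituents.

K ≈ 442

C1 and C2 have opposite parity, so for the trans isomer the two substituents are e,e in one chair and a,a in the other.
Chair I (cyano axial, isopropyl axial): E = 2.36 kcal/mol; chair II (cyano equatorial, isopropyl equatorial): E = 0.00 kcal/mol.
ΔG = 2.36 kcal/mol between the two chairs.
K = exp(ΔG/RT) with R = 1.987×10⁻³ kcal mol⁻¹ K⁻¹ and T = 195 K gives K ≈ 442.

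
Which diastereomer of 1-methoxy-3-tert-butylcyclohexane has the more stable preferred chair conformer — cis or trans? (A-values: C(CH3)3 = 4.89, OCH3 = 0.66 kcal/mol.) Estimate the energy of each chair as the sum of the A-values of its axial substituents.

At 1,3 positions (parity same): cis → (e,e or a,a); trans → (a,e or e,a).
Best chair for cis: E = 0.00 kcal/mol; best chair for trans: E = 0.66 kcal/mol.
The cis isomer is lower by 0.66 kcal/mol.

cis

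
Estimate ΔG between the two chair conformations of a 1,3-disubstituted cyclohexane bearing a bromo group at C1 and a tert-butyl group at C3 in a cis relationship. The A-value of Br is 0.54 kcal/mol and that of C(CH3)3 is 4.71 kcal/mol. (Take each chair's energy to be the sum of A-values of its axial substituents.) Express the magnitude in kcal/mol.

5.25 kcal/mol

C1 and C3 have the same parity, so for the cis isomer the two substituents are e,e in one chair and a,a in the other.
Chair I (bromo axial, tert-butyl axial): E = 5.25 kcal/mol.
Chair II (bromo equatorial, tert-butyl equatorial): E = 0.00 kcal/mol.
ΔE = 5.25 − 0.00 = 5.25 kcal/mol; chair II is more stable.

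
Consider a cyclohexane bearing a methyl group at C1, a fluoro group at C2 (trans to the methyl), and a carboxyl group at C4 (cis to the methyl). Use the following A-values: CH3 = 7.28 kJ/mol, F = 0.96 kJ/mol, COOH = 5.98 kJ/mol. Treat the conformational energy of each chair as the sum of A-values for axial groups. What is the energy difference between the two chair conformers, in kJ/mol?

2.26 kJ/mol

Chair I (methyl axial, fluoro axial, carboxyl equatorial): E = 8.24 kJ/mol.
Chair II (methyl equatorial, fluoro equatorial, carboxyl axial): E = 5.98 kJ/mol.
ΔE = 8.24 − 5.98 = 2.26 kJ/mol; chair II is more stable.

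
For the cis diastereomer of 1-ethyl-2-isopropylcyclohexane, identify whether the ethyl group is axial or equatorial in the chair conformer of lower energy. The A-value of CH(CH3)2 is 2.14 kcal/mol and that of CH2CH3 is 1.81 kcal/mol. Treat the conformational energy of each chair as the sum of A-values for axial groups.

C1 and C2 have opposite parity, so for the cis isomer the two substituents are one axial and one equatorial in each chair.
Chair I (isopropyl axial, ethyl equatorial): E = 2.14 kcal/mol.
Chair II (isopropyl equatorial, ethyl axial): E = 1.81 kcal/mol.
Chair II is the more stable (lower-energy) conformer, and in that chair the ethyl group is axial.

axial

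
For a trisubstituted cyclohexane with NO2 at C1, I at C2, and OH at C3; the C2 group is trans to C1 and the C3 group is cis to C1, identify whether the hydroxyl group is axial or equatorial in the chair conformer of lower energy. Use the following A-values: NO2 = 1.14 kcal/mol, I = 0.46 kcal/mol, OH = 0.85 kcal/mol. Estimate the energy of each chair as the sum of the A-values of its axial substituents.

Chair I (nitro axial, iodo axial, hydroxyl axial): E = 2.45 kcal/mol.
Chair II (nitro equatorial, iodo equatorial, hydroxyl equatorial): E = 0.00 kcal/mol.
Chair II is the more stable (lower-energy) conformer, and in that chair the hydroxyl group is equatorial.

equatorial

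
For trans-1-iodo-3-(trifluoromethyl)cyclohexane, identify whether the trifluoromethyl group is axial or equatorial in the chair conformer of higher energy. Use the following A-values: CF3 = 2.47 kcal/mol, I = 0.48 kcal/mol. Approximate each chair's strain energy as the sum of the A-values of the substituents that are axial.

axial

C1 and C3 have the same parity, so for the trans isomer the two substituents are one axial and one equatorial in each chair.
Chair I (trifluoromethyl axial, iodo equatorial): E = 2.47 kcal/mol.
Chair II (trifluoromethyl equatorial, iodo axial): E = 0.48 kcal/mol.
Chair I is the less stable (higher-energy) conformer, and in that chair the trifluoromethyl group is axial.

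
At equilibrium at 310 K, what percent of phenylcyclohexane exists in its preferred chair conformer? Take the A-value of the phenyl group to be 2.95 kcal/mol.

One chair has the phenyl group axial (E = 2.95 kcal/mol) and the other has it equatorial (E = 0).
ΔG = 2.95 kcal/mol between the two chairs.
K = exp(ΔG/RT) with R = 1.987×10⁻³ kcal mol⁻¹ K⁻¹ and T = 310 K gives K ≈ 120.
Fraction in the lower-energy chair = K/(K+1) = 99.2%.

99.2%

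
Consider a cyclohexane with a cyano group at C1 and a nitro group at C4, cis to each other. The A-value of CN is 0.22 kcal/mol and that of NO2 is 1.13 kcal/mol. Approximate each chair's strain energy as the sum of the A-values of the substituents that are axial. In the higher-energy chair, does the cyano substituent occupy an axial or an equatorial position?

equatorial

C1 and C4 have opposite parity, so for the cis isomer the two substituents are one axial and one equatorial in each chair.
Chair I (cyano axial, nitro equatorial): E = 0.22 kcal/mol.
Chair II (cyano equatorial, nitro axial): E = 1.13 kcal/mol.
Chair II is the less stable (higher-energy) conformer, and in that chair the cyano group is equatorial.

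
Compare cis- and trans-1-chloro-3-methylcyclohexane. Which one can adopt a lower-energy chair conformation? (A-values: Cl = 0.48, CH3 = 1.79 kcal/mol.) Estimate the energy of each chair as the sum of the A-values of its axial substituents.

At 1,3 positions (parity same): cis → (e,e or a,a); trans → (a,e or e,a).
Best chair for cis: E = 0.00 kcal/mol; best chair for trans: E = 0.48 kcal/mol.
The cis isomer is lower by 0.48 kcal/mol.

cis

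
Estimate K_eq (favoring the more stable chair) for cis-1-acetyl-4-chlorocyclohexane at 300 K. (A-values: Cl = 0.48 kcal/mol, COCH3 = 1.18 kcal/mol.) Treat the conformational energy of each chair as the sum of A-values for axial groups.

C1 and C4 have opposite parity, so for the cis isomer the two substituents are one axial and one equatorial in each chair.
Chair I (chloro axial, acetyl equatorial): E = 0.48 kcal/mol; chair II (chloro equatorial, acetyl axial): E = 1.18 kcal/mol.
ΔG = 0.70 kcal/mol between the two chairs.
K = exp(ΔG/RT) with R = 1.987×10⁻³ kcal mol⁻¹ K⁻¹ and T = 300 K gives K ≈ 3.24.

K ≈ 3.24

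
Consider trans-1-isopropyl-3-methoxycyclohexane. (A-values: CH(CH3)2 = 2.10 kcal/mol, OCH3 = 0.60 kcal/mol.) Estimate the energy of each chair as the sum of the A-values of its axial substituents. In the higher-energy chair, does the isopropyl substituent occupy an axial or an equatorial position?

axial

C1 and C3 have the same parity, so for the trans isomer the two substituents are one axial and one equatorial in each chair.
Chair I (isopropyl axial, methoxy equatorial): E = 2.10 kcal/mol.
Chair II (isopropyl equatorial, methoxy axial): E = 0.60 kcal/mol.
Chair I is the less stable (higher-energy) conformer, and in that chair the isopropyl group is axial.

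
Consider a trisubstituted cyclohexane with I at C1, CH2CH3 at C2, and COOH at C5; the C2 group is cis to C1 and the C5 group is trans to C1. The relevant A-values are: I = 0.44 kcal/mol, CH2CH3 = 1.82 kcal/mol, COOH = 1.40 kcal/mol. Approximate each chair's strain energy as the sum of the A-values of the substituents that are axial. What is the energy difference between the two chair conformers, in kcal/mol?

Chair I (iodo axial, ethyl equatorial, carboxyl equatorial): E = 0.44 kcal/mol.
Chair II (iodo equatorial, ethyl axial, carboxyl axial): E = 3.22 kcal/mol.
ΔE = 3.22 − 0.44 = 2.78 kcal/mol; chair I is more stable.

2.78 kcal/mol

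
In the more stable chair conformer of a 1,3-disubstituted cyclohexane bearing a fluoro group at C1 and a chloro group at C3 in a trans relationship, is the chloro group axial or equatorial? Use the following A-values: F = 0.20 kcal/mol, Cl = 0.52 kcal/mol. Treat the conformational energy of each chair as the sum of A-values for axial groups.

equatorial

C1 and C3 have the same parity, so for the trans isomer the two substituents are one axial and one equatorial in each chair.
Chair I (fluoro axial, chloro equatorial): E = 0.20 kcal/mol.
Chair II (fluoro equatorial, chloro axial): E = 0.52 kcal/mol.
Chair I is the more stable (lower-energy) conformer, and in that chair the chloro group is equatorial.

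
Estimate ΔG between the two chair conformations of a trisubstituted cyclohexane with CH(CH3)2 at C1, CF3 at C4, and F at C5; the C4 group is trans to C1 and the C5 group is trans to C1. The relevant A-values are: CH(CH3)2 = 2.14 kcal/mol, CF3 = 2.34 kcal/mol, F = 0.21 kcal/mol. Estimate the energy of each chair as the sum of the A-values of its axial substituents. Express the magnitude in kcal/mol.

4.27 kcal/mol

Chair I (isopropyl axial, trifluoromethyl axial, fluoro equatorial): E = 4.48 kcal/mol.
Chair II (isopropyl equatorial, trifluoromethyl equatorial, fluoro axial): E = 0.21 kcal/mol.
ΔE = 4.48 − 0.21 = 4.27 kcal/mol; chair II is more stable.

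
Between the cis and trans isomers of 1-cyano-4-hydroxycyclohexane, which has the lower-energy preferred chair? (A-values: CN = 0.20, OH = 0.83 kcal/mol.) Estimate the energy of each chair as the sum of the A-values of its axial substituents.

At 1,4 positions (parity opposite): cis → (a,e or e,a); trans → (e,e or a,a).
Best chair for cis: E = 0.20 kcal/mol; best chair for trans: E = 0.00 kcal/mol.
The trans isomer is lower by 0.20 kcal/mol.

trans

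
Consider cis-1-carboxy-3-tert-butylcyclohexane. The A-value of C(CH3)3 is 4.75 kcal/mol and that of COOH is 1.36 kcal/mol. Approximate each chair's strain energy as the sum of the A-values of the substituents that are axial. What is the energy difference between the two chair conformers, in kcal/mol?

6.11 kcal/mol

C1 and C3 have the same parity, so for the cis isomer the two substituents are e,e in one chair and a,a in the other.
Chair I (tert-butyl axial, carboxyl axial): E = 6.11 kcal/mol.
Chair II (tert-butyl equatorial, carboxyl equatorial): E = 0.00 kcal/mol.
ΔE = 6.11 − 0.00 = 6.11 kcal/mol; chair II is more stable.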